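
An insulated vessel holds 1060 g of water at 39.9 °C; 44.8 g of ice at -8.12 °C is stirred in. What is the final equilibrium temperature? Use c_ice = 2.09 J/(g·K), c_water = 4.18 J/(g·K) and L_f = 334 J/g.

T_f ≈ 34.9 °C

Net heat exchanged in the isolated system is zero:
warm ice to 0 °C: 44.8·2.09·(0 − (-8.12)) = 760.29
  fusion: m_ice L_f = 44.8·334 = 14963
  warm the meltwater: 187.26 T
  water cools: 1060·4.18·(T − 39.9) = 4430.8(T − 39.9)
4618.1 T = 176789 − 15723 = 161065
T ≈ 34.88 °C (positive, so assuming full melt was valid).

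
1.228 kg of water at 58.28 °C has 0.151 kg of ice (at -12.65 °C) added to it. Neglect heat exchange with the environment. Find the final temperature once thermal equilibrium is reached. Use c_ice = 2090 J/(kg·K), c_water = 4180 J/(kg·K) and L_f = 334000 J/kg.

T_f ≈ 42.5 °C

Energy balance with sensible and latent terms:
warm ice to 0 °C: 0.151×2090×(0 − (-12.65)) = 3992.2
  latent heat to melt: 0.151×334000 = 50434
  meltwater 0→T: 0.151×4180×T = 631.18 T
  water: 5133(T − 58.28)
5764.2 T = 299154 − 54426 = 244727
T ≈ 42.46 °C. Since T > 0 °C, the all-ice-melts assumption holds.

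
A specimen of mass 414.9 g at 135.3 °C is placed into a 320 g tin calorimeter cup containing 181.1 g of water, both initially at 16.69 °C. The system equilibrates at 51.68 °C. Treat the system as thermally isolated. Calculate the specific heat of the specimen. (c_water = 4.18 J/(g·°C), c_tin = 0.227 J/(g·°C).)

c ≈ 0.837 J/(g·°C)

Setting the total heat transfer to zero:
414.9·c·(51.68 − 135.3) + 181.1·4.18·(51.68 − 16.69) + 320·0.227·(51.68 − 16.69) = 0
-34694 c = -29029
c = -29029/-34694 ≈ 0.8367 J/(g·°C)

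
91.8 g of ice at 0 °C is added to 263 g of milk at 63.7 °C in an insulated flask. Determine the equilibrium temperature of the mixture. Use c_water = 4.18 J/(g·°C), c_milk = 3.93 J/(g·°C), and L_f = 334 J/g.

T_f ≈ 24.8 °C

Net heat exchanged in the isolated system is zero:
melt ice: 91.8·334 = 30661
  warm the meltwater: 383.72 T
  milk: 1033.6(T − 63.7)
1417.3 T = 65840 − 30661 = 35178
T ≈ 24.82 °C (positive, so assuming full melt was valid).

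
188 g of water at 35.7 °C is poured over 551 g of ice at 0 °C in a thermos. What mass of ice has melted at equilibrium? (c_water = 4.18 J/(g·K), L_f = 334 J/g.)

Cooling the water to 0 °C releases 188·4.18·35.7 = 28054 J.
Fully melting the ice requires m_ice L_f = 551·334 = 184034 J.
Since 28054 < 184034 J, not all the ice melts; equilibrium is at 0 °C.
m_melted·334 = 28054  ⇒  m_melted ≈ 84 g.

m_melted ≈ 84 g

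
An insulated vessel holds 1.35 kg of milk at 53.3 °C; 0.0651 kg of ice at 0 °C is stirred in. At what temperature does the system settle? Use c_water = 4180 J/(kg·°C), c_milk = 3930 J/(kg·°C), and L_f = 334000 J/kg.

T_f ≈ 46.8 °C

Conservation of energy gives ΣQ = 0:
latent heat to melt: 0.0651×334000 = 21743
  meltwater 0→T: 0.0651×4180×T = 272.12 T
  milk: 5305.5(T − 53.3)
5577.6 T = 282783 − 21743 = 261040
T ≈ 46.80 °C — above 0 °C, consistent with complete melting.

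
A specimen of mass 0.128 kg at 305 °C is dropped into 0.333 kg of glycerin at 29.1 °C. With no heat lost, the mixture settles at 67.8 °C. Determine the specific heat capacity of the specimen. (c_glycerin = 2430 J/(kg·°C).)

c ≈ 1030 J/(kg·°C)

m_s c (T_s − T_f) = m_glycerin c_glycerin (T_f − T_0):
0.128·c·(305 − 67.8) = 0.333·2430·(67.8 − 29.1)
30.36 c = 31316  ⇒  c ≈ 1031 J/(kg·°C)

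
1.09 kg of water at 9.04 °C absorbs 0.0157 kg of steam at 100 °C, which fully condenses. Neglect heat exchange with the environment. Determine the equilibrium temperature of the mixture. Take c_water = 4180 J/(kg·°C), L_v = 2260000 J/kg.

T_f ≈ 18.0 °C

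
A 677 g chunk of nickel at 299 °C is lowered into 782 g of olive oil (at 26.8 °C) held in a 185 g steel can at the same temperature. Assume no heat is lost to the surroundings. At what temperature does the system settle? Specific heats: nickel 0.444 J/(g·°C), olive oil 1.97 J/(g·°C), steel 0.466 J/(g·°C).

With ΣQ=0 the equilibrium temperature is the m·c-weighted mean:
T_f = (300.59×299 + 1540.5×26.8 + 86.21×26.8) / (300.59 + 1540.5 + 86.21)
    = 133473 / 1927.3 ≈ 69.25 °C

T_f ≈ 69.3 °C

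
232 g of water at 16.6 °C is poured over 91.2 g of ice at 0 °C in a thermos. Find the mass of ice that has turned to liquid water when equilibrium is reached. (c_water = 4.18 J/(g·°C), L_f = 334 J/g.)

m_melted ≈ 48.2 g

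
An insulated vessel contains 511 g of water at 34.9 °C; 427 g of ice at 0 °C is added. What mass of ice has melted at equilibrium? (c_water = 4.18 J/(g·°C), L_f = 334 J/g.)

Heat available from the water dropping to 0 °C: 511×4.18×34.9 = 74546 J.
To melt every bit of ice: 427×334 = 142618 J.
74546 J < 142618 J, so only part of the ice melts and the system sits at 0 °C.
m_melt = 74546 / L_f = 223.2 g.

m_melted ≈ 223 g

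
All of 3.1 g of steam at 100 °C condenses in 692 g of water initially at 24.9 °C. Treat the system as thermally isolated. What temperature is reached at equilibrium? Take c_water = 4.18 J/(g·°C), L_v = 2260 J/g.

T_f ≈ 27.6 °C

Let T be the final temperature. ΣQ_i = 0:
condense steam: −3.1·2260 = −7006
  condensate cools 100→T: 3.1·4.18·(T − 100) = 12.96(T − 100)
  water warms: 692·4.18·(T − 24.9) = 2892.6(T − 24.9)
2905.5 T = 7006 + 1295.8 + 72025 = 80327
T ≈ 27.65 °C, under the boiling point, so the assumption holds.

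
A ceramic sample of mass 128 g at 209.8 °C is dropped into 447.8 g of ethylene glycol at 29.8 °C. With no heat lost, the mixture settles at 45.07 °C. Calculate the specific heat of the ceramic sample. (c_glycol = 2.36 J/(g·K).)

c ≈ 0.765 J/(g·K)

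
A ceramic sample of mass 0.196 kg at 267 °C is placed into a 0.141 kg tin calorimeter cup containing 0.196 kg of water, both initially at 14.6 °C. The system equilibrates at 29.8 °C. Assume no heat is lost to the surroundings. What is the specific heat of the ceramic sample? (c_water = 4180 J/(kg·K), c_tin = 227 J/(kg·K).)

Setting the total heat transfer to zero:
0.196·c·(29.8 − 267) + 0.196·4180·(29.8 − 14.6) + 0.141·227·(29.8 − 14.6) = 0
-46.49 c = -12940
c = -12940/-46.49 ≈ 278.3 J/(kg·K)

c ≈ 278 J/(kg·K)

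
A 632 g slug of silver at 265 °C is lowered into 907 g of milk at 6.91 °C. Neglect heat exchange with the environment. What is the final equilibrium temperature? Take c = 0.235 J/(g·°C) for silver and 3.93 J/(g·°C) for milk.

T_f ≈ 17.2 °C

Energy conservation, ΣQ = 0:
632*0.235*(T − 265) + 907*3.93*(T − 6.91) = 0
148.52(T − 265) + 3564.5(T − 6.91) = 0
3713 T = 63989
T ≈ 17.23 °C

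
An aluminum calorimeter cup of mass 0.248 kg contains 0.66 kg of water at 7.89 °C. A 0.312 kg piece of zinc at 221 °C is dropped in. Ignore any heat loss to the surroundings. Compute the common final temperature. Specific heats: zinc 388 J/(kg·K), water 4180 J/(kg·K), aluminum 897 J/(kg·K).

T_f ≈ 16.2 °C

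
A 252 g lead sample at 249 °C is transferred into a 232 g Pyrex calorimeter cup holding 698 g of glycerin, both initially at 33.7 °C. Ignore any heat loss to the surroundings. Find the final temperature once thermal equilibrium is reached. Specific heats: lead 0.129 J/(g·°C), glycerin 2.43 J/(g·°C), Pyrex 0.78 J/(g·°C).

T_f ≈ 37.4 °C

Let T be the final temperature. ΣQ_i = 0:
252×0.129×(T − 249) + 698×2.43×(T − 33.7) + 232×0.78×(T − 33.7) = 0
32.51(T − 249) + 1696.1(T − 33.7) + 180.96(T − 33.7) = 0
(32.51 + 1696.1 + 180.96) T = 32.51×249 + 1696.1×33.7 + 180.96×33.7
T ≈ 37.37 °C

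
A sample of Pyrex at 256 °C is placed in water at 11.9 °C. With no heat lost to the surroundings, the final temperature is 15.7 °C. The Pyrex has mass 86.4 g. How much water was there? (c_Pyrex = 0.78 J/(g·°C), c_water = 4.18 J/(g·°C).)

m ≈ 1020 g

|Q_Pyrex| = |Q_water|:
86.4·0.78·(256 − 15.7) = m·4.18·(15.7 − 11.9)
15.88 m = 16194  ⇒  m ≈ 1020 g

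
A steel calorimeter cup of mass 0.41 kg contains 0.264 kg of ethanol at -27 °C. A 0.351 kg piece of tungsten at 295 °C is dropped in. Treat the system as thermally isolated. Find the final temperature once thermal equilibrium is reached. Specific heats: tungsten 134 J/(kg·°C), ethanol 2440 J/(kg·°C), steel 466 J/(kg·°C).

T_f ≈ -9.8 °C

T_f = Σ m_i c_i T_i / Σ m_i c_i:
T_f = (47.03*295 + 644.16*(-27) + 191.06*(-27)) / (47.03 + 644.16 + 191.06)
    = -8675.9 / 882.25 ≈ -9.83 °C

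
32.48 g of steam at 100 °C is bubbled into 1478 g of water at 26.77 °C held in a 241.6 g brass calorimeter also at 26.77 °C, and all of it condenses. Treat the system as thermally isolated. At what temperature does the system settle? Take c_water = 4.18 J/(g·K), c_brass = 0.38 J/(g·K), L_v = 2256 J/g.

Heat gained plus heat lost sum to zero:
latent heat released on condensation: 32.48·2256 = 73275
  condensed water 100 °C→T: 135.77(T − 100)
  water warms: 1478·4.18·(T − 26.77) = 6178(T − 26.77)
  brass cup: 241.6·0.38·(T − 26.77) = 91.81(T − 26.77)
6405.6 T = 73275 + 13577 + 167844 = 254695
T ≈ 39.76 °C — below 100 °C, confirming all the steam condensed.

T_f ≈ 39.8 °C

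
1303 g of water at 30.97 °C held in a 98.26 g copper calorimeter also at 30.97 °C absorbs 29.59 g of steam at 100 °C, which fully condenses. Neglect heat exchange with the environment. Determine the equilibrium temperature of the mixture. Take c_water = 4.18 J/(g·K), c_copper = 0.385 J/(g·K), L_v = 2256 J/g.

T_f ≈ 44.4 °C

Net heat exchanged in the isolated system is zero:
latent heat released on condensation: 29.59·2256 = 66755; condensate cools 100→T: 29.59·4.18·(T − 100) = 123.69(T − 100); original water: 5446.5(T − 30.97); cup: 37.83(T − 30.97)
5608.1 T = 66755 + 12369 + 169851 = 248975
T ≈ 44.40 °C — below 100 °C, confirming all the steam condensed.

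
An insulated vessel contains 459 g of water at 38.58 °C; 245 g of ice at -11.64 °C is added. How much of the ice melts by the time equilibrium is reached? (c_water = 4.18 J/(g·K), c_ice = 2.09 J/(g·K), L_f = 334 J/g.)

Water can give up m c ΔT = 459×4.18×38.58 = 74020 J before reaching 0 °C.
Warming the ice to 0 °C takes 245×2.09×11.64 = 5960.3 J, leaving 68060 J for melting.
Fully melting the ice requires m_ice L_f = 245×334 = 81830 J.
That's not enough to melt it all — equilibrium is at 0 °C with ice remaining.
Mass melted = 68060/334 ≈ 203.8 g.

m_melted ≈ 204 g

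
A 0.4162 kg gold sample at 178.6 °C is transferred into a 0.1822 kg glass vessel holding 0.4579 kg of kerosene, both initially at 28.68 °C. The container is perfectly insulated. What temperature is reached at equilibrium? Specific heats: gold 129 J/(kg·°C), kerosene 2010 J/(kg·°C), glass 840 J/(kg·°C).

Conservation of energy gives ΣQ = 0:
0.4162×129×(T − 178.6) + 0.4579×2010×(T − 28.68) + 0.1822×840×(T − 28.68) = 0
53.69(T − 178.6) + 920.38(T − 28.68) + 153.05(T − 28.68) = 0
(53.69 + 920.38 + 153.05) T = 53.69×178.6 + 920.38×28.68 + 153.05×28.68
T = 40375/1127.1 ≈ 35.82 °C

T_f ≈ 35.8 °C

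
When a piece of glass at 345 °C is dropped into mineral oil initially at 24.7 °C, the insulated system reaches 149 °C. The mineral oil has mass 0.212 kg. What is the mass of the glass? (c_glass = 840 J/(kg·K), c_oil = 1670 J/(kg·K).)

Let T be the final temperature. ΣQ_i = 0:
m×840×(149 − 345) + 0.212×1670×(149 − 24.7) = 0
-164640 m = -44007
m = -44007/-164640 ≈ 0.2673 kg

m ≈ 0.267 kg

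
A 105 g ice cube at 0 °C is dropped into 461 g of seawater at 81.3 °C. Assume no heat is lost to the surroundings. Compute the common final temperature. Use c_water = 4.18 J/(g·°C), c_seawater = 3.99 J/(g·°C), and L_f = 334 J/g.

Energy balance with sensible and latent terms:
fusion: m_ice L_f = 105×334 = 35070
  meltwater 0→T: 105×4.18×T = 438.9 T
  seawater: 1839.4(T − 81.3)
2278.3 T = 149542 − 35070 = 114472
T ≈ 50.24 °C. Since T > 0 °C, the all-ice-melts assumption holds.

T_f ≈ 50.2 °C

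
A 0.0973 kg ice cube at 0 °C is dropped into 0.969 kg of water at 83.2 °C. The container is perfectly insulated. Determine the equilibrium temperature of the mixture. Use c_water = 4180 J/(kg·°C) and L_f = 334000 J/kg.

Let T be the final temperature. ΣQ_i = 0:
fusion: m_ice L_f = 0.0973·334000 = 32498; warm the meltwater: 406.71 T; water: 4050.4(T − 83.2)
4457.1 T = 336995 − 32498 = 304497
T ≈ 68.32 °C — above 0 °C, consistent with complete melting.

T_f ≈ 68.3 °C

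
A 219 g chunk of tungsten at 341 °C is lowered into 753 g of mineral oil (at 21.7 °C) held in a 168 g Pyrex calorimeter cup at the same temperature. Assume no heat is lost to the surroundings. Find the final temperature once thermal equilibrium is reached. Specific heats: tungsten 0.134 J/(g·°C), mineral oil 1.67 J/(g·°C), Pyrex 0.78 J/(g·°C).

Energy conservation, ΣQ = 0:
219*0.134*(T − 341) + 753*1.67*(T − 21.7) + 168*0.78*(T − 21.7) = 0
29.35(T − 341) + 1257.5(T − 21.7) + 131.04(T − 21.7) = 0
(29.35 + 1257.5 + 131.04) T = 29.35*341 + 1257.5*21.7 + 131.04*21.7
T = 40139/1417.9 ≈ 28.31 °C

T_f ≈ 28.3 °C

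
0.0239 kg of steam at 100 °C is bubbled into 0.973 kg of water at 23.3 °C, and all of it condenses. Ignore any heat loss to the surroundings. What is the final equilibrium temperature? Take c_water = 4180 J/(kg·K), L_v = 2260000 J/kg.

T_f ≈ 38.1 °C

Taking heat into each body as positive, Σ m c ΔT = 0:
condense steam: −0.0239·2260000 = −54014; condensed water 100 °C→T: 99.9(T − 100); water warms: 0.973·4180·(T − 23.3) = 4067.1(T − 23.3)
4167 T = 54014 + 9990.2 + 94764 = 158769
T ≈ 38.10 °C (< 100 °C, so full condensation is consistent).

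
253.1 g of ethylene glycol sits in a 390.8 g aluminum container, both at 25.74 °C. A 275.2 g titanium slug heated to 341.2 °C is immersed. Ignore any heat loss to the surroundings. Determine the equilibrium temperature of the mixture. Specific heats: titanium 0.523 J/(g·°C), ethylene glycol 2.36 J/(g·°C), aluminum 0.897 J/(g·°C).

Taking heat into each body as positive, Σ m c ΔT = 0:
275.2×0.523×(T − 341.2) + 253.1×2.36×(T − 25.74) + 390.8×0.897×(T − 25.74) = 0
143.93(T − 341.2) + 597.32(T − 25.74) + 350.55(T − 25.74) = 0
(143.93 + 597.32 + 350.55) T = 143.93×341.2 + 597.32×25.74 + 350.55×25.74
T = 73507 / 1091.8 = 67.3 °C

T_f ≈ 67.3 °C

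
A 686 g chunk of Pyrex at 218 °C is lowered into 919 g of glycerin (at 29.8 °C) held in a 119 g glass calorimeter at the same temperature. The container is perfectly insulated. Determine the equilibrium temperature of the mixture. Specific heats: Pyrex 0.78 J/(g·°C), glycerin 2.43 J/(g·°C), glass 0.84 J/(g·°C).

T_f ≈ 64.9 °C

Conservation of energy gives ΣQ = 0:
686*0.78*(T − 218) + 919*2.43*(T − 29.8) + 119*0.84*(T − 29.8) = 0
535.08(T − 218) + 2233.2(T − 29.8) + 99.96(T − 29.8) = 0
(535.08 + 2233.2 + 99.96) T = 535.08*218 + 2233.2*29.8 + 99.96*29.8
T = 186175 / 2868.2 = 64.9 °C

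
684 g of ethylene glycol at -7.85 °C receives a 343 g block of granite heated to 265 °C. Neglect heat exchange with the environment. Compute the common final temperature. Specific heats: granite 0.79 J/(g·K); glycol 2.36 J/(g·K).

Set heat shed by the hot body equal to heat absorbed by the cold body:
343*0.79*(265 − T) = 684*2.36*(T − (-7.85))
270.97(265 − T) = 1614.2(T − (-7.85))
1885.2 T = 59135  ⇒  T ≈ 31.37 °C

T_f ≈ 31.4 °C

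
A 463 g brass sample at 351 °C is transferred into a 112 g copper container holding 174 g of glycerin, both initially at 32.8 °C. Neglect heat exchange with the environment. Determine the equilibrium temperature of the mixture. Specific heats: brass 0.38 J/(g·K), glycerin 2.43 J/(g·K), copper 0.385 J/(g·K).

Energy conservation, ΣQ = 0:
463·0.38·(T − 351) + 174·2.43·(T − 32.8) + 112·0.385·(T − 32.8) = 0
(175.94 + 422.82 + 43.12) T = 175.94·351 + 422.82·32.8 + 43.12·32.8
T = 77038 / 641.88 = 120 °C

T_f ≈ 120.0 °C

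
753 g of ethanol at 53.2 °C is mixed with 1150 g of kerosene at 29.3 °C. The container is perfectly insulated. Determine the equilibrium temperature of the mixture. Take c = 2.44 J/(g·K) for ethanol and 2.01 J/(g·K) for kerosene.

T_f ≈ 39.9 °C

T_f is the heat-capacity-weighted average of the initial temperatures:
T_f = (1837.3×53.2 + 2311.5×29.3) / (1837.3 + 2311.5)
    = 165472 / 4148.8 ≈ 39.88 °C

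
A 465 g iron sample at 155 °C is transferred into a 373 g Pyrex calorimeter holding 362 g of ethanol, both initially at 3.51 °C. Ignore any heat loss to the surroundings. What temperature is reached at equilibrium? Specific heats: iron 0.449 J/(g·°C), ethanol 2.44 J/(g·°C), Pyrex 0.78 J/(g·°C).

T_f is the heat-capacity-weighted average of the initial temperatures:
T_f = (208.78·155 + 883.28·3.51 + 290.94·3.51) / (208.78 + 883.28 + 290.94)
    = 36483 / 1383 ≈ 26.38 °C

T_f ≈ 26.4 °C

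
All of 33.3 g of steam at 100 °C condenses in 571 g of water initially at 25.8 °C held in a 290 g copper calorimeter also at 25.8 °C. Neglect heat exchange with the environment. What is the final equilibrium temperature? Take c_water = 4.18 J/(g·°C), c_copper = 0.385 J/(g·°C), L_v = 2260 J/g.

T_f ≈ 58.2 °C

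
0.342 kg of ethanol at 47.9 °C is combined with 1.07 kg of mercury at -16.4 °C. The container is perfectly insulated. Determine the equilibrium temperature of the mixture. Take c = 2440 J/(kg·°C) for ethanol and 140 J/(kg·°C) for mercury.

T_f ≈ 38.1 °C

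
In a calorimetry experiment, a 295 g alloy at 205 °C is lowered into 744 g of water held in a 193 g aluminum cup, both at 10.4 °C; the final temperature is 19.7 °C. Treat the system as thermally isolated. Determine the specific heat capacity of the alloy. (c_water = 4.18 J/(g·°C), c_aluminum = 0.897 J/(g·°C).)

Let T be the final temperature. ΣQ_i = 0:
295·c·(19.7 − 205) + 744·4.18·(19.7 − 10.4) + 193·0.897·(19.7 − 10.4) = 0
-54664 c = -30532
c = -30532/-54664 ≈ 0.5585 J/(g·°C)

c ≈ 0.559 J/(g·°C)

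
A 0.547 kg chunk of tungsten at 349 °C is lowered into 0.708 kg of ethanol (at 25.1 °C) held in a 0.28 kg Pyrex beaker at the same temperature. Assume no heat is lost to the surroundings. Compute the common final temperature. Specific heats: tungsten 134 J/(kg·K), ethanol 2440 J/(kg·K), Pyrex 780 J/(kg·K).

T_f ≈ 36.9 °C

Taking heat into each body as positive, Σ m c ΔT = 0:
0.547×134×(T − 349) + 0.708×2440×(T − 25.1) + 0.28×780×(T − 25.1) = 0
(73.3 + 1727.5 + 218.4) T = 73.3×349 + 1727.5×25.1 + 218.4×25.1
T = 74424/2019.2 ≈ 36.86 °C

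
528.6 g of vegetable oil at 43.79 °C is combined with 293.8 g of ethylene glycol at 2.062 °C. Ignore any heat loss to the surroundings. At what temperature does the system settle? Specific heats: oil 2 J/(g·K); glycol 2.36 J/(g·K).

T_f ≈ 27.3 °C

T_f is the heat-capacity-weighted average of the initial temperatures:
T_f = (1057.2*43.79 + 693.37*2.062) / (1057.2 + 693.37)
    = 47725 / 1750.6 ≈ 27.26 °C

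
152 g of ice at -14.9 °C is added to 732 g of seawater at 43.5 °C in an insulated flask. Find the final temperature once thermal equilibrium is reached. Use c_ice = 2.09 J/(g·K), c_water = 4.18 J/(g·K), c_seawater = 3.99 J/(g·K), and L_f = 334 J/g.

T_f ≈ 20.1 °C

Sum of m c ΔT and latent-heat terms is zero:
warm ice to 0 °C: 152·2.09·(0 − (-14.9)) = 4733.4
  latent heat to melt: 152·334 = 50768
  meltwater 0→T: 152·4.18·T = 635.36 T
  seawater cools: 732·3.99·(T − 43.5) = 2920.7(T − 43.5)
3556 T = 127050 − 55501 = 71548
T ≈ 20.12 °C. Since T > 0 °C, the all-ice-melts assumption holds.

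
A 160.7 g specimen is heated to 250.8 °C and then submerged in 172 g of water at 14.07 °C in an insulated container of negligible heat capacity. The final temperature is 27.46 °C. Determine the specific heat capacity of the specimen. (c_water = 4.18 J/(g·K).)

Heat lost by the specimen = heat gained by the water:
160.7×c×(250.8 − 27.46) = 172×4.18×(27.46 − 14.07)
35891 c = 9626.9  ⇒  c ≈ 0.2682 J/(g·K)

c ≈ 0.268 J/(g·K)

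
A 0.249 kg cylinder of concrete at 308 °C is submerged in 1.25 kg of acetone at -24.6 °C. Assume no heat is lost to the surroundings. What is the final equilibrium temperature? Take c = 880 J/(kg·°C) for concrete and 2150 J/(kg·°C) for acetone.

T_f ≈ 0.5 °C

Taking heat into each body as positive, Σ m c ΔT = 0:
0.249×880×(T − 308) + 1.25×2150×(T − (-24.6)) = 0
219.12(T − 308) + 2687.5(T − (-24.6)) = 0
(219.12 + 2687.5) T = 219.12×308 + 2687.5×(-24.6)
T = 1376.5 / 2906.6 = 0.474 °C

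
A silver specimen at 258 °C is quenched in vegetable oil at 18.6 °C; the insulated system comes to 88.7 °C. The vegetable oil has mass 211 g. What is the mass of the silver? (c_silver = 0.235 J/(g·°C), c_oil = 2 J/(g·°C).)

m ≈ 744 g

Setting the total heat transfer to zero:
m×0.235×(88.7 − 258) + 211×2×(88.7 − 18.6) = 0
-39.79 m = -29582
m = -29582/-39.79 ≈ 743.5 g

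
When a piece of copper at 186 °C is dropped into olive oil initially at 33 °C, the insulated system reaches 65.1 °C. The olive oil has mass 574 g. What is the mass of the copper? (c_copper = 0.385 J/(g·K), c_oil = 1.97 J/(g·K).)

Taking heat into each body as positive, Σ m c ΔT = 0:
m·0.385·(65.1 − 186) + 574·1.97·(65.1 − 33) = 0
-46.55 m = -36298
m = -36298/-46.55 ≈ 779.8 g

m ≈ 780 g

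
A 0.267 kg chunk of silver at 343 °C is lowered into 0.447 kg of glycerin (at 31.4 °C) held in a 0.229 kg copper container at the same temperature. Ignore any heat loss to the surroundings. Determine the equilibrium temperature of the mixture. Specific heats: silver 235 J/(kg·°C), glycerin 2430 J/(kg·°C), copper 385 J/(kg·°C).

T_f ≈ 47.2 °C

T_f is the heat-capacity-weighted average of the initial temperatures:
T_f = (62.75*343 + 1086.2*31.4 + 88.17*31.4) / (62.75 + 1086.2 + 88.17)
    = 58397 / 1237.1 ≈ 47.20 °C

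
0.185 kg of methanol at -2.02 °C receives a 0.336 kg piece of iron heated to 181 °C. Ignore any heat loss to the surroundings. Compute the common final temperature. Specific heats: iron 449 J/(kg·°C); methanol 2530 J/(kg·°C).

T_f = Σ m_i c_i T_i / Σ m_i c_i:
T_f = (150.86*181 + 468.05*(-2.02)) / (150.86 + 468.05)
    = 26361 / 618.91 ≈ 42.59 °C

T_f ≈ 42.6 °C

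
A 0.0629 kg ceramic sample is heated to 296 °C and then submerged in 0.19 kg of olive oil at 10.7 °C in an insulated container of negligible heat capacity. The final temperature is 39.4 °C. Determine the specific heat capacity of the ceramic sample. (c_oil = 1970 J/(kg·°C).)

c ≈ 666 J/(kg·°C)

m_s c (T_s − T_f) = m_oil c_oil (T_f − T_0):
0.0629×c×(296 − 39.4) = 0.19×1970×(39.4 − 10.7)
16.14 c = 10742  ⇒  c ≈ 665.6 J/(kg·°C)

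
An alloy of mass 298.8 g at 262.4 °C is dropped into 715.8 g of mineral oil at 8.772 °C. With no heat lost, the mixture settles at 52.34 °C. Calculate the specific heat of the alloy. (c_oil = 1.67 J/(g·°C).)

c ≈ 0.83 J/(g·°C)

m_s c (T_s − T_f) = m_oil c_oil (T_f − T_0):
298.8·c·(262.4 − 52.34) = 715.8·1.67·(52.34 − 8.772)
62766 c = 52081  ⇒  c ≈ 0.8298 J/(g·°C)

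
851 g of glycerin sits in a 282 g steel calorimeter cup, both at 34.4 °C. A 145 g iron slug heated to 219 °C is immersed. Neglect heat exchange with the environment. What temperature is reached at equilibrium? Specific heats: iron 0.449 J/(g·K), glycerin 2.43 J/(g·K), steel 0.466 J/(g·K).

T_f ≈ 39.7 °C

Energy conservation, ΣQ = 0:
145·0.449·(T − 219) + 851·2.43·(T − 34.4) + 282·0.466·(T − 34.4) = 0
65.11(T − 219) + 2067.9(T − 34.4) + 131.41(T − 34.4) = 0
(65.11 + 2067.9 + 131.41) T = 65.11·219 + 2067.9·34.4 + 131.41·34.4
T ≈ 39.71 °C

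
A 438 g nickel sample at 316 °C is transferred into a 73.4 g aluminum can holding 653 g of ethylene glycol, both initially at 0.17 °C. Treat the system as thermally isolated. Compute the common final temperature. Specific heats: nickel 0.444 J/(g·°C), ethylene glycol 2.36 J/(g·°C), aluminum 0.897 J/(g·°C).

T_f ≈ 34.3 °C

Energy conservation, ΣQ = 0:
438*0.444*(T − 316) + 653*2.36*(T − 0.17) + 73.4*0.897*(T − 0.17) = 0
(194.47 + 1541.1 + 65.84) T = 194.47*316 + 1541.1*0.17 + 65.84*0.17
T = 61726 / 1801.4 = 34.3 °C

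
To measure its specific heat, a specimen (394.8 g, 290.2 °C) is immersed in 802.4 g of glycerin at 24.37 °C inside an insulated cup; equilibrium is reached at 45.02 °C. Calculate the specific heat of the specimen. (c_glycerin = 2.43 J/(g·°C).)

m_s c (T_s − T_f) = m_glycerin c_glycerin (T_f − T_0):
394.8×c×(290.2 − 45.02) = 802.4×2.43×(45.02 − 24.37)
96797 c = 40264  ⇒  c ≈ 0.416 J/(g·°C)

c ≈ 0.416 J/(g·°C)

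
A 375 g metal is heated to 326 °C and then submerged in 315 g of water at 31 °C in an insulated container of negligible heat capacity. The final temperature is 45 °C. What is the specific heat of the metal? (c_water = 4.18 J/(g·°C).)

c ≈ 0.175 J/(g·°C)

Taking heat into each body as positive, Σ m c ΔT = 0:
375·c·(45 − 326) + 315·4.18·(45 − 31) = 0
-105375 c = -18434
c = -18434/-105375 ≈ 0.1749 J/(g·°C)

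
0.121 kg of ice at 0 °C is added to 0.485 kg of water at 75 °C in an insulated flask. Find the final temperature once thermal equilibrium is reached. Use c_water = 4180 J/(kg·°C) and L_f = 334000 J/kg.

Conservation of energy gives ΣQ = 0:
fusion: m_ice L_f = 0.121·334000 = 40414; warm the meltwater: 505.78 T; water cools: 0.485·4180·(T − 75) = 2027.3(T − 75)
2533.1 T = 152048 − 40414 = 111634
T ≈ 44.07 °C — above 0 °C, consistent with complete melting.

T_f ≈ 44.1 °C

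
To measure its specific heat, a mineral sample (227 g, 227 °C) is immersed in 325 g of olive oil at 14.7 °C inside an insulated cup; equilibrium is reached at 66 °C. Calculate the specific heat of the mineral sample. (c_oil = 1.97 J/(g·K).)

Energy conservation, ΣQ = 0:
227·c·(66 − 227) + 325·1.97·(66 − 14.7) = 0
-36547 c = -32845
c = -32845/-36547 ≈ 0.8987 J/(g·K)

c ≈ 0.899 J/(g·K)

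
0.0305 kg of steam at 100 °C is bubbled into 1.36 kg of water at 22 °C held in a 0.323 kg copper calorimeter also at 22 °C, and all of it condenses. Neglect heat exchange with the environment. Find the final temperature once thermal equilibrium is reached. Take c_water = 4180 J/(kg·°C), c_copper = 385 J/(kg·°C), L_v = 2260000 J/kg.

Setting the total heat transfer to zero:
steam→water at 100 °C releases m L_v = 0.0305·2260000 = 68930; condensed water 100 °C→T: 127.49(T − 100); water warms: 1.36·4180·(T − 22) = 5684.8(T − 22); cup: 124.36(T − 22)
5936.6 T = 68930 + 12749 + 127801 = 209480
T ≈ 35.29 °C, under the boiling point, so the assumption holds.

T_f ≈ 35.3 °C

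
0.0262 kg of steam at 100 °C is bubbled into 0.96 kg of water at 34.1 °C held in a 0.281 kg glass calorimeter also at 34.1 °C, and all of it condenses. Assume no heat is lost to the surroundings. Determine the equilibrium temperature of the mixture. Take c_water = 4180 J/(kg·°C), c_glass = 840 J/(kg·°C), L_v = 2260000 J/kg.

T_f ≈ 49.3 °C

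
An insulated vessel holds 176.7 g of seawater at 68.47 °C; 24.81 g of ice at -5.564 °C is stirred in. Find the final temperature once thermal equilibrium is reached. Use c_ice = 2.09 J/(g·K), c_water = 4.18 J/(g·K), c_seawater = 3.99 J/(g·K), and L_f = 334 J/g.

Let T be the final temperature. ΣQ_i = 0:
warm ice to 0 °C: 24.81·2.09·(0 − (-5.564)) = 288.51
  fusion: m_ice L_f = 24.81·334 = 8286.5
  warm the meltwater: 103.71 T
  seawater cools: 176.7·3.99·(T − 68.47) = 705.03(T − 68.47)
808.74 T = 48274 − 8575 = 39699
T ≈ 49.09 °C — above 0 °C, consistent with complete melting.

T_f ≈ 49.1 °C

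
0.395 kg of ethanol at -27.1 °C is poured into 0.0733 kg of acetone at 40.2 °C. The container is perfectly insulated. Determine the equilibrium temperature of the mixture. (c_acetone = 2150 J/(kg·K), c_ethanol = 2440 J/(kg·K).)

Setting the total heat transfer to zero:
0.0733*2150*(T − 40.2) + 0.395*2440*(T − (-27.1)) = 0
(157.59 + 963.8) T = 157.59*40.2 + 963.8*(-27.1)
T = -19784/1121.4 ≈ -17.64 °C

T_f ≈ -17.6 °C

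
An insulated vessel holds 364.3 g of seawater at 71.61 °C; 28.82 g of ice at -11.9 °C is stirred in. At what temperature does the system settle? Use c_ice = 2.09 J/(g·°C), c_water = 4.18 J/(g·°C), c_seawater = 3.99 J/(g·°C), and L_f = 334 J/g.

T_f ≈ 59.6 °C

Heat gained plus heat lost sum to zero:
warm ice to 0 °C: 28.82·2.09·(0 − (-11.9)) = 716.78; melt ice: 28.82·334 = 9625.9; meltwater 0→T: 28.82·4.18·T = 120.47 T; seawater cools: 364.3·3.99·(T − 71.61) = 1453.6(T − 71.61)
1574 T = 104089 − 10343 = 93747
T ≈ 59.56 °C. Since T > 0 °C, the all-ice-melts assumption holds.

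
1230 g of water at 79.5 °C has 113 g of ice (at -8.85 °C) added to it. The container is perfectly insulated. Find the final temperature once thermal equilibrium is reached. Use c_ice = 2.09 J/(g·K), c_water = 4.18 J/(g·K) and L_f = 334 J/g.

T_f ≈ 65.7 °C

Setting the total heat transfer to zero:
ice -8.85→0 °C: 113·2.09·8.85 = 2090.1
  latent heat to melt: 113·334 = 37742
  warm the meltwater: 472.34 T
  water: 5141.4(T − 79.5)
5613.7 T = 408741 − 39832 = 368909
T ≈ 65.72 °C. Since T > 0 °C, the all-ice-melts assumption holds.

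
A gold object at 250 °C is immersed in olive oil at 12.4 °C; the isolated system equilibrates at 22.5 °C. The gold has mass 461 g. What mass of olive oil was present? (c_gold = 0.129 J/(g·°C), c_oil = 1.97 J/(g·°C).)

|Q_gold| = |Q_oil|:
461×0.129×(250 − 22.5) = m×1.97×(22.5 − 12.4)
19.9 m = 13529  ⇒  m ≈ 680 g

m ≈ 680 g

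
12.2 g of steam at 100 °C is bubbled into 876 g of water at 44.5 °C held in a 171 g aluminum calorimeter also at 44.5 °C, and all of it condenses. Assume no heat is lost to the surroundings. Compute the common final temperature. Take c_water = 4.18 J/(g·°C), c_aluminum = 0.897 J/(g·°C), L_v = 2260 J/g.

T_f ≈ 52.4 °C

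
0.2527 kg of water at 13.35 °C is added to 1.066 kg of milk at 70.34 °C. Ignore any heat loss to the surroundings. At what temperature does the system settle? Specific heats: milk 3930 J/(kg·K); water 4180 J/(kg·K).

T_f = Σ m_i c_i T_i / Σ m_i c_i:
T_f = (4189.4·70.34 + 1056.3·13.35) / (4189.4 + 1056.3)
    = 308782 / 5245.7 ≈ 58.86 °C

T_f ≈ 58.9 °C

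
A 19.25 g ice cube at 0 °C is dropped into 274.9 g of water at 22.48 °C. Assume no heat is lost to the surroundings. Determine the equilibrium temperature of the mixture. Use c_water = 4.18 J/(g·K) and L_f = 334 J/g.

T_f ≈ 15.8 °C

Heat gained plus heat lost sum to zero:
fusion: m_ice L_f = 19.25·334 = 6429.5
  warm the meltwater: 80.46 T
  water: 1149.1(T − 22.48)
1229.5 T = 25831 − 6429.5 = 19402
T ≈ 15.78 °C (positive, so assuming full melt was valid).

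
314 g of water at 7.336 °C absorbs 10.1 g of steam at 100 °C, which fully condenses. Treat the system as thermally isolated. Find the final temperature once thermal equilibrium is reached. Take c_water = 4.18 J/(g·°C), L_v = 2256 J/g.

T_f ≈ 27.0 °C

Net heat exchanged in the isolated system is zero:
latent heat released on condensation: 10.1·2256 = 22786; condensate cools 100→T: 10.1·4.18·(T − 100) = 42.22(T − 100); water warms: 314·4.18·(T − 7.336) = 1312.5(T − 7.336)
1354.7 T = 22786 + 4221.8 + 9628.6 = 36636
T ≈ 27.04 °C — below 100 °C, confirming all the steam condensed.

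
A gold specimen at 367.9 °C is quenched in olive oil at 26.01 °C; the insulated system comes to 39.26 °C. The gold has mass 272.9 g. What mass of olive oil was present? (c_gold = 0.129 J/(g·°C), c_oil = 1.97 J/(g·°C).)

m ≈ 443 g

|Q_gold| = |Q_oil|:
272.9·0.129·(367.9 − 39.26) = m·1.97·(39.26 − 26.01)
26.1 m = 11569  ⇒  m ≈ 443.2 g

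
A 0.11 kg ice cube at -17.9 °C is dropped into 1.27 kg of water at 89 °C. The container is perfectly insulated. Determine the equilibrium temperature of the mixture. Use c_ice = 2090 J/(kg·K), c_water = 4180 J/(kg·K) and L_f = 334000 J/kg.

Heat gained plus heat lost sum to zero:
warm ice to 0 °C: 0.11×2090×(0 − (-17.9)) = 4115.2; fusion: m_ice L_f = 0.11×334000 = 36740; meltwater 0→T: 0.11×4180×T = 459.8 T; water: 5308.6(T − 89)
5768.4 T = 472465 − 40855 = 431610
T ≈ 74.82 °C (positive, so assuming full melt was valid).

T_f ≈ 74.8 °C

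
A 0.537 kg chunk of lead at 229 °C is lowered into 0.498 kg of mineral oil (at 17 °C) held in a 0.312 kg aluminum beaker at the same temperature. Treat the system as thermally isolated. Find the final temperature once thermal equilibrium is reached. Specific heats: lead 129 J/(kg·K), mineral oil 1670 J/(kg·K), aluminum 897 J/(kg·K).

T_f ≈ 29.4 °C

Heat gained plus heat lost sum to zero:
0.537*129*(T − 229) + 0.498*1670*(T − 17) + 0.312*897*(T − 17) = 0
(69.27 + 831.66 + 279.86) T = 69.27*229 + 831.66*17 + 279.86*17
T = 34759/1180.8 ≈ 29.44 °C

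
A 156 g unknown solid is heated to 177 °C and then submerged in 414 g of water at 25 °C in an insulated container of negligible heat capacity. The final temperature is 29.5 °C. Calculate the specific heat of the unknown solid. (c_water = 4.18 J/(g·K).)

c ≈ 0.338 J/(g·K)

Heat lost by the unknown solid = heat gained by the water:
156×c×(177 − 29.5) = 414×4.18×(29.5 − 25)
23010 c = 7787.3  ⇒  c ≈ 0.3384 J/(g·K)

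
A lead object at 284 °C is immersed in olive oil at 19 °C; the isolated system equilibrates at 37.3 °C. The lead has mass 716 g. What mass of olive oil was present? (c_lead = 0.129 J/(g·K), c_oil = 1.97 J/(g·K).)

m ≈ 632 g

Conservation of energy gives ΣQ = 0:
716×0.129×(37.3 − 284) + m×1.97×(37.3 − 19) = 0
36.05 m = 22786
m = 22786/36.05 ≈ 632.1 g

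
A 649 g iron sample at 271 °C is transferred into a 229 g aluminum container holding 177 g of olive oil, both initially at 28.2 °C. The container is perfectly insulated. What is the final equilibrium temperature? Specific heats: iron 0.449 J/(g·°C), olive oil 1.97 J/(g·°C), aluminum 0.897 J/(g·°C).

T_f ≈ 111.9 °C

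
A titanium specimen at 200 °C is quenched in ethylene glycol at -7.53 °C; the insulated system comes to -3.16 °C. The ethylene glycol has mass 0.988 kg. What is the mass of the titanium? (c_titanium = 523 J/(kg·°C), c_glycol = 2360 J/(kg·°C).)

Energy conservation, ΣQ = 0:
m·523·(-3.16 − 200) + 0.988·2360·(-3.16 − (-7.53)) = 0
-106253 m = -10189
m = -10189/-106253 ≈ 0.0959 kg

m ≈ 0.0959 kg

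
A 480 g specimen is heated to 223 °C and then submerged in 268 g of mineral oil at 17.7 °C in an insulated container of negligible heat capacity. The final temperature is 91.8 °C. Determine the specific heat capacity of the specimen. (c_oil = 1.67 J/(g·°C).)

c ≈ 0.527 J/(g·°C)

Heat lost by the specimen = heat gained by the oil:
480·c·(223 − 91.8) = 268·1.67·(91.8 − 17.7)
62976 c = 33164  ⇒  c ≈ 0.5266 J/(g·°C)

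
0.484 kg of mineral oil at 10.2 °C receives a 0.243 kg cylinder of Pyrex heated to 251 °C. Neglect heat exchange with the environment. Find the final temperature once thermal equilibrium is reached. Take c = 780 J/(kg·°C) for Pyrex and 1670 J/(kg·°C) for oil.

|Q_Pyrex| = |Q_oil|:
0.243*780*(251 − T) = 0.484*1670*(T − 10.2)
189.54(251 − T) = 808.28(T − 10.2)
997.82 T = 55819  ⇒  T ≈ 55.94 °C

T_f ≈ 55.9 °C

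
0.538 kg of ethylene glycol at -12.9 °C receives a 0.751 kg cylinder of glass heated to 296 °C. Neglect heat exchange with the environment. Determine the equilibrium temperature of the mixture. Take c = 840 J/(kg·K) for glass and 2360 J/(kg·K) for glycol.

T_f ≈ 89.6 °C

Let T be the final temperature. ΣQ_i = 0:
0.751*840*(T − 296) + 0.538*2360*(T − (-12.9)) = 0
630.84(T − 296) + 1269.7(T − (-12.9)) = 0
(630.84 + 1269.7) T = 630.84*296 + 1269.7*(-12.9)
T ≈ 89.63 °C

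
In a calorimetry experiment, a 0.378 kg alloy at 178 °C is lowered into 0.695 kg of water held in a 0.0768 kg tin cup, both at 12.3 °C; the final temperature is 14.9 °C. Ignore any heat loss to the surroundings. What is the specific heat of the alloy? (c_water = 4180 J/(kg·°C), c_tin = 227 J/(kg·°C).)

c ≈ 123 J/(kg·°C)

Setting the total heat transfer to zero:
0.378·c·(14.9 − 178) + 0.695·4180·(14.9 − 12.3) + 0.0768·227·(14.9 − 12.3) = 0
-61.65 c = -7598.6
c = -7598.6/-61.65 ≈ 123.3 J/(kg·°C)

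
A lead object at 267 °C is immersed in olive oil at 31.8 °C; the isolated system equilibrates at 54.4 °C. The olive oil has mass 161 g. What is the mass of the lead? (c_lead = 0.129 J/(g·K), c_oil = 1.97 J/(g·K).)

Net heat exchanged in the isolated system is zero:
m×0.129×(54.4 − 267) + 161×1.97×(54.4 − 31.8) = 0
-27.43 m = -7168
m = -7168/-27.43 ≈ 261.4 g

m ≈ 261 g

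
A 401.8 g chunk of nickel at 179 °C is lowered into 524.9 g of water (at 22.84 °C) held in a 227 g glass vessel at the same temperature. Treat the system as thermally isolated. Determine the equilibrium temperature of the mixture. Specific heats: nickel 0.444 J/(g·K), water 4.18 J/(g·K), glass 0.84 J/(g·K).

T_f ≈ 33.7 °C

T_f = Σ m_i c_i T_i / Σ m_i c_i:
T_f = (178.4·179 + 2194.1·22.84 + 190.68·22.84) / (178.4 + 2194.1 + 190.68)
    = 86401 / 2563.2 ≈ 33.71 °C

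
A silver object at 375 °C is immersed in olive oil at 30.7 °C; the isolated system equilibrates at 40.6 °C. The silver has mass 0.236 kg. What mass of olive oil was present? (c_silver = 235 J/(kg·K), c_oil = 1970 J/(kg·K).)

m ≈ 0.951 kg

Taking heat into each body as positive, Σ m c ΔT = 0:
0.236×235×(40.6 − 375) + m×1970×(40.6 − 30.7) = 0
19503 m = 18546
m = 18546/19503 ≈ 0.9509 kg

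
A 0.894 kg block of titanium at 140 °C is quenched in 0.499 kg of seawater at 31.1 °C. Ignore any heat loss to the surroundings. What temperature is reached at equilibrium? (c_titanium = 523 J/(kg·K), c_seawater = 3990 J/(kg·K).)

T_f ≈ 51.8 °C

Let T be the final temperature. ΣQ_i = 0:
0.894×523×(T − 140) + 0.499×3990×(T − 31.1) = 0
(467.56 + 1991) T = 467.56×140 + 1991×31.1
T = 127379/2458.6 ≈ 51.81 °C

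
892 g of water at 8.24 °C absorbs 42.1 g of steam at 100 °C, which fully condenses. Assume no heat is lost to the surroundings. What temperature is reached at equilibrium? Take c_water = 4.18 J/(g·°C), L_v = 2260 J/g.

T_f ≈ 36.7 °C

Net heat exchanged in the isolated system is zero:
latent heat released on condensation: 42.1·2260 = 95146
  condensate cools 100→T: 42.1·4.18·(T − 100) = 175.98(T − 100)
  water warms: 892·4.18·(T − 8.24) = 3728.6(T − 8.24)
3904.5 T = 95146 + 17598 + 30723 = 143467
T ≈ 36.74 °C — below 100 °C, confirming all the steam condensed.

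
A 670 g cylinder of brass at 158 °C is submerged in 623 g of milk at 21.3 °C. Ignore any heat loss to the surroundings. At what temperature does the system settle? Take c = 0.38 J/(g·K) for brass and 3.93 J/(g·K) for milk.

T_f ≈ 34.2 °C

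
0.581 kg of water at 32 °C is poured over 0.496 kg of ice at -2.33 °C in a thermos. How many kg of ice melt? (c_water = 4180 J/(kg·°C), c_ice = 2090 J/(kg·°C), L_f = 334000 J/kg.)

Cooling the water to 0 °C releases 0.581·4180·32 = 77715 J.
Warming the ice to 0 °C takes 0.496·2090·2.33 = 2415.4 J, leaving 75299 J for melting.
To melt every bit of ice: 0.496·334000 = 165664 J.
That's not enough to melt it all — equilibrium is at 0 °C with ice remaining.
Mass melted = 75299/334000 ≈ 0.2254 kg.

m_melted ≈ 0.225 kg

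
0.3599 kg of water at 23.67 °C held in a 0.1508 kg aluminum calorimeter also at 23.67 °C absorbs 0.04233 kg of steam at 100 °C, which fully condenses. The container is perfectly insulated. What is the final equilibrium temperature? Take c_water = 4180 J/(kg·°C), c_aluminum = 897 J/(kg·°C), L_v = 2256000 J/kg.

T_f ≈ 83.7 °C

Conservation of energy gives ΣQ = 0:
latent heat released on condensation: 0.04233×2256000 = 95496
  condensed water 100 °C→T: 176.94(T − 100)
  water warms: 0.3599×4180×(T − 23.67) = 1504.4(T − 23.67)
  cup: 135.27(T − 23.67)
1816.6 T = 95496 + 17694 + 38811 = 152001
T ≈ 83.67 °C, under the boiling point, so the assumption holds.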